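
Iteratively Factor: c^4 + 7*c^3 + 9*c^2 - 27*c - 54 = (c + 3)*(c^3 + 4*c^2 - 3*c - 18) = (c - 2)*(c + 3)*(c^2 + 6*c + 9) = (c - 2)*(c + 3)^2*(c + 3)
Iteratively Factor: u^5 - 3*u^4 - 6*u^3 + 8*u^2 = (u - 1)*(u^4 - 2*u^3 - 8*u^2) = u*(u - 1)*(u^3 - 2*u^2 - 8*u) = u*(u - 4)*(u - 1)*(u^2 + 2*u) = u^2*(u - 4)*(u - 1)*(u + 2)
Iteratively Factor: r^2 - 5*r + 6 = (r - 3)*(r - 2)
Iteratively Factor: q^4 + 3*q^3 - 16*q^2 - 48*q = (q + 3)*(q^3 - 16*q) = (q + 3)*(q + 4)*(q^2 - 4*q) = (q - 4)*(q + 3)*(q + 4)*(q)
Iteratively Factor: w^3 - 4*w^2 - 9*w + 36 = (w - 3)*(w^2 - w - 12) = (w - 3)*(w + 3)*(w - 4)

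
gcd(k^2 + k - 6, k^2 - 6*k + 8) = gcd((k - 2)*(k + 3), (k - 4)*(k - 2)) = k - 2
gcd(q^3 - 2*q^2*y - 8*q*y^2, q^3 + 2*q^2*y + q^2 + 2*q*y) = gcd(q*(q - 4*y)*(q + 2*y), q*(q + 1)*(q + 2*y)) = q^2 + 2*q*y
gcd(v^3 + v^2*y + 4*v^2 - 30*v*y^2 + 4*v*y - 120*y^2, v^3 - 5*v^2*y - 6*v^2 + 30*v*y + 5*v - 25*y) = -v + 5*y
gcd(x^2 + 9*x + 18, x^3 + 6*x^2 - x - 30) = x + 3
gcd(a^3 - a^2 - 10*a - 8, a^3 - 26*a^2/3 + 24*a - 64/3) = a - 4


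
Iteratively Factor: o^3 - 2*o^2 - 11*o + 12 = (o - 4)*(o^2 + 2*o - 3) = (o - 4)*(o - 1)*(o + 3)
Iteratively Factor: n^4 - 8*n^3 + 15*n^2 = (n)*(n^3 - 8*n^2 + 15*n) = n*(n - 3)*(n^2 - 5*n) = n^2*(n - 3)*(n - 5)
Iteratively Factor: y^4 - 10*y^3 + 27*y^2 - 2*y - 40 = (y + 1)*(y^3 - 11*y^2 + 38*y - 40) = (y - 2)*(y + 1)*(y^2 - 9*y + 20) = (y - 5)*(y - 2)*(y + 1)*(y - 4)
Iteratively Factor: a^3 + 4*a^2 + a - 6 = (a - 1)*(a^2 + 5*a + 6) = (a - 1)*(a + 3)*(a + 2)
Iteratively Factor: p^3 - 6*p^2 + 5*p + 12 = (p - 3)*(p^2 - 3*p - 4) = (p - 4)*(p - 3)*(p + 1)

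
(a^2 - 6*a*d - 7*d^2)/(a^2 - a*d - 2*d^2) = (a - 7*d)/(a - 2*d)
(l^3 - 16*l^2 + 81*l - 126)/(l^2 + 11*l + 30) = (l^3 - 16*l^2 + 81*l - 126)/(l^2 + 11*l + 30)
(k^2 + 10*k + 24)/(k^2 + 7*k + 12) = (k + 6)/(k + 3)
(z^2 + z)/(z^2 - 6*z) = (z + 1)/(z - 6)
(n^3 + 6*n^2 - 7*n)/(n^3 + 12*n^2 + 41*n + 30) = n*(n^2 + 6*n - 7)/(n^3 + 12*n^2 + 41*n + 30)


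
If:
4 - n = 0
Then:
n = 4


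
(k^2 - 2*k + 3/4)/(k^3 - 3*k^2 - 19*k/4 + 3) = (2*k - 3)/(2*k^2 - 5*k - 12)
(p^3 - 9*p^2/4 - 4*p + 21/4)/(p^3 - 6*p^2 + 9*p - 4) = (4*p^2 - 5*p - 21)/(4*(p^2 - 5*p + 4))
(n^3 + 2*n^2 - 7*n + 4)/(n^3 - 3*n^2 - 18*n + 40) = (n^2 - 2*n + 1)/(n^2 - 7*n + 10)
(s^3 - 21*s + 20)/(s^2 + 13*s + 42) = (s^3 - 21*s + 20)/(s^2 + 13*s + 42)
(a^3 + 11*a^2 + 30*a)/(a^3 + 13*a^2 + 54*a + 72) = a*(a + 5)/(a^2 + 7*a + 12)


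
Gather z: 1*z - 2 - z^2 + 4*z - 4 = -z^2 + 5*z - 6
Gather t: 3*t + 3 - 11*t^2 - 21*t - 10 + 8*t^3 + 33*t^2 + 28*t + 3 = 8*t^3 + 22*t^2 + 10*t - 4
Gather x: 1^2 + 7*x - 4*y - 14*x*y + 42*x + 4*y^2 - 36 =x*(49 - 14*y) + 4*y^2 - 4*y - 35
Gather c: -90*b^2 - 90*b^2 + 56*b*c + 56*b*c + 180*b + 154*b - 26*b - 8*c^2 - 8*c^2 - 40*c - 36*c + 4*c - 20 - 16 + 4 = -180*b^2 + 308*b - 16*c^2 + c*(112*b - 72) - 32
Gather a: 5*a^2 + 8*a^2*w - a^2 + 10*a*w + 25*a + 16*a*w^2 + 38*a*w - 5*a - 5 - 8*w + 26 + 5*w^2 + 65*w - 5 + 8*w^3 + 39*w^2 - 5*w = a^2*(8*w + 4) + a*(16*w^2 + 48*w + 20) + 8*w^3 + 44*w^2 + 52*w + 16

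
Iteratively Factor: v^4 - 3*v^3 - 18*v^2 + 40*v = (v - 5)*(v^3 + 2*v^2 - 8*v) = (v - 5)*(v + 4)*(v^2 - 2*v) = (v - 5)*(v - 2)*(v + 4)*(v)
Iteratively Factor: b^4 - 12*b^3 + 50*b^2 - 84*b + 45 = (b - 1)*(b^3 - 11*b^2 + 39*b - 45) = (b - 5)*(b - 1)*(b^2 - 6*b + 9) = (b - 5)*(b - 3)*(b - 1)*(b - 3)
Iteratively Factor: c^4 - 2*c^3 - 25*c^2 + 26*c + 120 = (c + 2)*(c^3 - 4*c^2 - 17*c + 60) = (c - 3)*(c + 2)*(c^2 - c - 20) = (c - 3)*(c + 2)*(c + 4)*(c - 5)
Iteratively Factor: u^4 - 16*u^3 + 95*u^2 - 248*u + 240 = (u - 4)*(u^3 - 12*u^2 + 47*u - 60) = (u - 4)*(u - 3)*(u^2 - 9*u + 20) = (u - 4)^2*(u - 3)*(u - 5)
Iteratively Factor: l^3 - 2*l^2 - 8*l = (l + 2)*(l^2 - 4*l) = l*(l + 2)*(l - 4)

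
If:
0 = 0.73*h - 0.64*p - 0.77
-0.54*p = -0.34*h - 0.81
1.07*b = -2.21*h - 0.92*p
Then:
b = -15.08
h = 5.29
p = 4.83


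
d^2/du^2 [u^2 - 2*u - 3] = 2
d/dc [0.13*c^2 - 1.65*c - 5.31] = 0.26*c - 1.65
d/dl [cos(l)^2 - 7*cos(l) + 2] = (7 - 2*cos(l))*sin(l)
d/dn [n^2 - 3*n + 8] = 2*n - 3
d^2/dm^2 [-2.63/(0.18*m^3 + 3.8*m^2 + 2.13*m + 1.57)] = ((2.8404*m + 19.988)*(0.18*m^3 + 3.8*m^2 + 2.13*m + 1.57) - 2.63*(0.54*m^2 + 7.6*m + 2.13)*(1.08*m^2 + 15.2*m + 4.26))/(0.18*m^3 + 3.8*m^2 + 2.13*m + 1.57)^3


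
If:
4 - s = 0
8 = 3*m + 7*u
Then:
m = 8/3 - 7*u/3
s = 4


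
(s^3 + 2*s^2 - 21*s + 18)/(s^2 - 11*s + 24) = (s^2 + 5*s - 6)/(s - 8)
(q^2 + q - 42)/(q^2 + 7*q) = (q - 6)/q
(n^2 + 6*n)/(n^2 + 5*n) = (n + 6)/(n + 5)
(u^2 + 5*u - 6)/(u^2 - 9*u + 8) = (u + 6)/(u - 8)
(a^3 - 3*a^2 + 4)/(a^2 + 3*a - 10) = (a^2 - a - 2)/(a + 5)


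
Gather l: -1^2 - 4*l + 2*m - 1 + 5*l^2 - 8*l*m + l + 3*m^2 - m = 5*l^2 + l*(-8*m - 3) + 3*m^2 + m - 2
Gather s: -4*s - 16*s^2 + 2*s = -16*s^2 - 2*s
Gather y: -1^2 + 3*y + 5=3*y + 4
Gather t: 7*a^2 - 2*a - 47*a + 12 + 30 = 7*a^2 - 49*a + 42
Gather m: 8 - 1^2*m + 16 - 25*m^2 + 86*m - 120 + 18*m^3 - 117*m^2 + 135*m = 18*m^3 - 142*m^2 + 220*m - 96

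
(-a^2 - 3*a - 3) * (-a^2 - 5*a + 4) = a^4 + 8*a^3 + 14*a^2 + 3*a - 12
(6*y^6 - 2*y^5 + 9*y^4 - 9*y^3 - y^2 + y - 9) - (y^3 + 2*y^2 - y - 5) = 6*y^6 - 2*y^5 + 9*y^4 - 10*y^3 - 3*y^2 + 2*y - 4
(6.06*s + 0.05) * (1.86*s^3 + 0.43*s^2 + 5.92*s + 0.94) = 11.2716*s^4 + 2.6988*s^3 + 35.8967*s^2 + 5.9924*s + 0.047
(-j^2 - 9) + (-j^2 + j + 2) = -2*j^2 + j - 7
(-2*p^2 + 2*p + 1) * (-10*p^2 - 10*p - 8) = 20*p^4 - 14*p^2 - 26*p - 8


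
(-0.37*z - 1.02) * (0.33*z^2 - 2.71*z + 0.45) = -0.1221*z^3 + 0.6661*z^2 + 2.5977*z - 0.459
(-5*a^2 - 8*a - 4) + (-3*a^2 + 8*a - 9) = -8*a^2 - 13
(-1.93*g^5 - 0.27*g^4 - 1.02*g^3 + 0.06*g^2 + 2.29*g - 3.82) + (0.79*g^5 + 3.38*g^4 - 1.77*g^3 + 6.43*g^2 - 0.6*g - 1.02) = -1.14*g^5 + 3.11*g^4 - 2.79*g^3 + 6.49*g^2 + 1.69*g - 4.84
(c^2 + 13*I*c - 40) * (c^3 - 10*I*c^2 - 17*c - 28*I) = c^5 + 3*I*c^4 + 73*c^3 + 151*I*c^2 + 1044*c + 1120*I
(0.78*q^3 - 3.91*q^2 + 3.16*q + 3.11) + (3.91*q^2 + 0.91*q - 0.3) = 0.78*q^3 + 4.07*q + 2.81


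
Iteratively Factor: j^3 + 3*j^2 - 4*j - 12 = (j + 2)*(j^2 + j - 6) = (j - 2)*(j + 2)*(j + 3)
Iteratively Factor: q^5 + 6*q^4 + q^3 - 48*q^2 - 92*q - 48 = (q + 2)*(q^4 + 4*q^3 - 7*q^2 - 34*q - 24) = (q + 2)*(q + 4)*(q^3 - 7*q - 6) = (q + 1)*(q + 2)*(q + 4)*(q^2 - q - 6) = (q - 3)*(q + 1)*(q + 2)*(q + 4)*(q + 2)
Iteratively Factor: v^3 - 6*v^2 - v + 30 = (v - 3)*(v^2 - 3*v - 10) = (v - 5)*(v - 3)*(v + 2)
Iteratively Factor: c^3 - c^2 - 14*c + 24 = (c - 3)*(c^2 + 2*c - 8) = (c - 3)*(c - 2)*(c + 4)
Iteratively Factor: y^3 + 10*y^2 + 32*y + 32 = (y + 2)*(y^2 + 8*y + 16) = (y + 2)*(y + 4)*(y + 4)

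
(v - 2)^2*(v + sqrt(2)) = v^3 - 4*v^2 + sqrt(2)*v^2 - 4*sqrt(2)*v + 4*v + 4*sqrt(2)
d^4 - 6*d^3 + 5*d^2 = d^2*(d - 5)*(d - 1)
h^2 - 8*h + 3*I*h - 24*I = (h - 8)*(h + 3*I)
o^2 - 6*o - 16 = (o - 8)*(o + 2)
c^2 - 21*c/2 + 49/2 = (c - 7)*(c - 7/2)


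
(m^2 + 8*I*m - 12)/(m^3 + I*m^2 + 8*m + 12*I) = (m + 6*I)/(m^2 - I*m + 6)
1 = 1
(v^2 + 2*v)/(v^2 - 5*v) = (v + 2)/(v - 5)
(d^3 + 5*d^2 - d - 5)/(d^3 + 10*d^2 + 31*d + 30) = (d^2 - 1)/(d^2 + 5*d + 6)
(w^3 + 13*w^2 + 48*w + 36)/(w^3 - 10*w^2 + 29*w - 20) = (w^3 + 13*w^2 + 48*w + 36)/(w^3 - 10*w^2 + 29*w - 20)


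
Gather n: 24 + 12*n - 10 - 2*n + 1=10*n + 15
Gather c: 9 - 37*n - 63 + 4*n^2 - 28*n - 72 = 4*n^2 - 65*n - 126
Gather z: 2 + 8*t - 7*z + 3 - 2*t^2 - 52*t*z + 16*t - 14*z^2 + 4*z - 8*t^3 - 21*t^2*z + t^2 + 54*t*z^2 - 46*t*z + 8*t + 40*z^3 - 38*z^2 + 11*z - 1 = -8*t^3 - t^2 + 32*t + 40*z^3 + z^2*(54*t - 52) + z*(-21*t^2 - 98*t + 8) + 4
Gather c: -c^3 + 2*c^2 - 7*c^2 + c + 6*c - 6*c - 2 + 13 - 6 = -c^3 - 5*c^2 + c + 5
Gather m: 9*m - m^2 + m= -m^2 + 10*m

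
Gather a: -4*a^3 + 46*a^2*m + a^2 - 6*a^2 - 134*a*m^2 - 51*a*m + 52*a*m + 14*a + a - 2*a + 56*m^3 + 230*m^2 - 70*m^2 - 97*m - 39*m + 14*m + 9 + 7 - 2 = -4*a^3 + a^2*(46*m - 5) + a*(-134*m^2 + m + 13) + 56*m^3 + 160*m^2 - 122*m + 14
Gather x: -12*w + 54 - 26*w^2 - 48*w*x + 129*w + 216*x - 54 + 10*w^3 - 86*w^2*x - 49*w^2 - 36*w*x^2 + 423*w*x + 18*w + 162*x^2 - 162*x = 10*w^3 - 75*w^2 + 135*w + x^2*(162 - 36*w) + x*(-86*w^2 + 375*w + 54)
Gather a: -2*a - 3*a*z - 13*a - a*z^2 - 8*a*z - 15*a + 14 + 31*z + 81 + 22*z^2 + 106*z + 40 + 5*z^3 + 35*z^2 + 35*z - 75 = a*(-z^2 - 11*z - 30) + 5*z^3 + 57*z^2 + 172*z + 60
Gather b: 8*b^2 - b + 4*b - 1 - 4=8*b^2 + 3*b - 5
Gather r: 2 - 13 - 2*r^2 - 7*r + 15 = -2*r^2 - 7*r + 4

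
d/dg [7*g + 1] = 7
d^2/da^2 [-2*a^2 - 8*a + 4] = -4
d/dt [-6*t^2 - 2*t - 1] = -12*t - 2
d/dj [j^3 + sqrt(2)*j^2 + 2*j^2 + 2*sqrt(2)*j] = 3*j^2 + 2*sqrt(2)*j + 4*j + 2*sqrt(2)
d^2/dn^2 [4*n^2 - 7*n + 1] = 8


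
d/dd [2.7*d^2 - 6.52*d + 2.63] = 5.4*d - 6.52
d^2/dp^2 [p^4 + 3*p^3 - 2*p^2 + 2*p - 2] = 12*p^2 + 18*p - 4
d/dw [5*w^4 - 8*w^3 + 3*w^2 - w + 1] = 20*w^3 - 24*w^2 + 6*w - 1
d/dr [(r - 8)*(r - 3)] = 2*r - 11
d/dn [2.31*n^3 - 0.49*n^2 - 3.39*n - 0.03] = 6.93*n^2 - 0.98*n - 3.39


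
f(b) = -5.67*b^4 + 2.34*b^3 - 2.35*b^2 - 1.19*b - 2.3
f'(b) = -22.68*b^3 + 7.02*b^2 - 4.7*b - 1.19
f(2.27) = -140.29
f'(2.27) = -240.98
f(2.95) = -395.60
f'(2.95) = -536.21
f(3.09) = -476.29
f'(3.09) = -617.83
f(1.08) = -11.09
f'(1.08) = -26.65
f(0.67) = -4.59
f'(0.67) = -8.01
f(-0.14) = -2.19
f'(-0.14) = -0.33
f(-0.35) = -2.36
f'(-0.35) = 2.29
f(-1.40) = -33.44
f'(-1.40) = 81.38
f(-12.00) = -121943.06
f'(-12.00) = 40257.13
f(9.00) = -35698.37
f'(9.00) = -16008.59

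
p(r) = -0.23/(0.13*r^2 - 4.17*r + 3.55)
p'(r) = -0.23*(4.17 - 0.26*r)/(0.13*r^2 - 4.17*r + 3.55)^2 = (0.0598*r - 0.9591)/(0.13*r^2 - 4.17*r + 3.55)^2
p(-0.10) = -0.06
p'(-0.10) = -0.06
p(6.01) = 0.01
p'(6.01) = -0.00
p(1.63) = 0.08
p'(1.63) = -0.10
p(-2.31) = -0.02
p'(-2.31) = -0.01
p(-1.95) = -0.02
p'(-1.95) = -0.01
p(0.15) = -0.08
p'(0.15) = -0.11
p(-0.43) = -0.04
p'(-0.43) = -0.03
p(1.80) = 0.07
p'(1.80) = -0.07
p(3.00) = 0.03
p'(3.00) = -0.01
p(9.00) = 0.01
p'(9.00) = -0.00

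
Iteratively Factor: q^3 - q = (q + 1)*(q^2 - q) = (q - 1)*(q + 1)*(q)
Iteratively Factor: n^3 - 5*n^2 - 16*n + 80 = (n + 4)*(n^2 - 9*n + 20) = (n - 5)*(n + 4)*(n - 4)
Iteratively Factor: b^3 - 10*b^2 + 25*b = (b - 5)*(b^2 - 5*b) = b*(b - 5)*(b - 5)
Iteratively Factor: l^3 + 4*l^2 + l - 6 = (l - 1)*(l^2 + 5*l + 6) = (l - 1)*(l + 3)*(l + 2)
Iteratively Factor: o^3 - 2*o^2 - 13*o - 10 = (o + 2)*(o^2 - 4*o - 5) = (o - 5)*(o + 2)*(o + 1)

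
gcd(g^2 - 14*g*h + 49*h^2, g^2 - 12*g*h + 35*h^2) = g - 7*h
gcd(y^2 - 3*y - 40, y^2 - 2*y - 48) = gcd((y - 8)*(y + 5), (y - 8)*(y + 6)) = y - 8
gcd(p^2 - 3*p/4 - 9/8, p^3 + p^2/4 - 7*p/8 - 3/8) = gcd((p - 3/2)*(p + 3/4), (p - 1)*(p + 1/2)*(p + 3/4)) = p + 3/4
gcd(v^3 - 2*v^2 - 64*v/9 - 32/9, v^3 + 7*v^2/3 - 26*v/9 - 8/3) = v + 2/3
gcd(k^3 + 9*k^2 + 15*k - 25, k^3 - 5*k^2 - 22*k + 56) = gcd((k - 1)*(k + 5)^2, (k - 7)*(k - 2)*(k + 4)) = 1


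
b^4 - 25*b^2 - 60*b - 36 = (b - 6)*(b + 1)*(b + 2)*(b + 3)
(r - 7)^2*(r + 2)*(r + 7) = r^4 - 5*r^3 - 63*r^2 + 245*r + 686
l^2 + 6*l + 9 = (l + 3)^2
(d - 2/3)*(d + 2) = d^2 + 4*d/3 - 4/3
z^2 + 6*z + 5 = (z + 1)*(z + 5)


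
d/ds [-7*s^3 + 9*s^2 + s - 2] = -21*s^2 + 18*s + 1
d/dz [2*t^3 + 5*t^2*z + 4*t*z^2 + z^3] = 5*t^2 + 8*t*z + 3*z^2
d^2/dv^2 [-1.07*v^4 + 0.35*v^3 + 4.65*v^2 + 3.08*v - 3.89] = -12.84*v^2 + 2.1*v + 9.3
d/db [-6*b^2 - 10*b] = -12*b - 10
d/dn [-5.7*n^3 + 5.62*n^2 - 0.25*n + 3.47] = -17.1*n^2 + 11.24*n - 0.25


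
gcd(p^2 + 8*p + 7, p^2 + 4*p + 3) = p + 1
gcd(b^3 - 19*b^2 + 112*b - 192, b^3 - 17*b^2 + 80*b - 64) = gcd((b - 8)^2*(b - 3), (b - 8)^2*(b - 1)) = b^2 - 16*b + 64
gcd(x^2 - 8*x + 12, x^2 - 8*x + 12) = x^2 - 8*x + 12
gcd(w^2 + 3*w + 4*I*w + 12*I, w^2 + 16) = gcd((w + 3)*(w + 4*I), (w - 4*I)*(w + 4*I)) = w + 4*I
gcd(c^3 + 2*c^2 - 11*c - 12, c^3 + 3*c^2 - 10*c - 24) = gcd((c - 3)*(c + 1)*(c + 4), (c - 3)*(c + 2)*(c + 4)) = c^2 + c - 12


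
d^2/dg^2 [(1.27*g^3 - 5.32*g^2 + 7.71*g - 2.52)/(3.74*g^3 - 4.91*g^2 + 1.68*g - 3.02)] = (-5.6843418860808e-14*g^7 - 102.185028*g^6 + 599.188392000001*g^5 - 899.783412*g^4 + 55.7735780000003*g^3 + 1020.133752*g^2 - 662.510604*g + 41.703088)/(52.313624*g^9 - 206.037348*g^8 + 340.990386*g^7 - 430.201499*g^6 + 485.91696*g^5 - 373.844922*g^4 + 256.540776*g^3 - 159.914436*g^2 + 45.966816*g - 27.543608)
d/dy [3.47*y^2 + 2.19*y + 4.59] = 6.94*y + 2.19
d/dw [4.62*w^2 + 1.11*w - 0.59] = 9.24*w + 1.11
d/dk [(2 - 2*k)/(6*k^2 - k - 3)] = 2*(-6*k^2 + k + (k - 1)*(12*k - 1) + 3)/(-6*k^2 + k + 3)^2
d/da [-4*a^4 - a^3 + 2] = a^2*(-16*a - 3)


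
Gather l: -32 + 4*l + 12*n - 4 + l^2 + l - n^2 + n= l^2 + 5*l - n^2 + 13*n - 36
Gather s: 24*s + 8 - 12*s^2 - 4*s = -12*s^2 + 20*s + 8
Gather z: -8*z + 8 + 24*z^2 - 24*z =24*z^2 - 32*z + 8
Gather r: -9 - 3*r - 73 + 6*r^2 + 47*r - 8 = 6*r^2 + 44*r - 90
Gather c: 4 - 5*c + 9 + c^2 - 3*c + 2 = c^2 - 8*c + 15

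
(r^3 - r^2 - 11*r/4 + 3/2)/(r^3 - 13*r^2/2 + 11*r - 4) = (r + 3/2)/(r - 4)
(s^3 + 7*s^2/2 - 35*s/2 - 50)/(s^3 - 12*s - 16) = (2*s^2 + 15*s + 25)/(2*(s^2 + 4*s + 4))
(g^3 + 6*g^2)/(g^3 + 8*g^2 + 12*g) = g/(g + 2)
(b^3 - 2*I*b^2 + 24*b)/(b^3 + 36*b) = (b + 4*I)/(b + 6*I)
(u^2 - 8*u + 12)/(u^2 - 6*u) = (u - 2)/u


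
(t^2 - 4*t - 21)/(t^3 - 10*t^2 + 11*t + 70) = (t + 3)/(t^2 - 3*t - 10)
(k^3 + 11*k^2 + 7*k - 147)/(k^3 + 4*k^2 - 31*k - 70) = (k^2 + 4*k - 21)/(k^2 - 3*k - 10)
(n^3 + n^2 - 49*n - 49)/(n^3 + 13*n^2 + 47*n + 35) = (n - 7)/(n + 5)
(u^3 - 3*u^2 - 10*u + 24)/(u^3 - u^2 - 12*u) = (u - 2)/u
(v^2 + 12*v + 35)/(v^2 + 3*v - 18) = (v^2 + 12*v + 35)/(v^2 + 3*v - 18)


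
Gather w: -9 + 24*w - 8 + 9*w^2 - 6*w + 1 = 9*w^2 + 18*w - 16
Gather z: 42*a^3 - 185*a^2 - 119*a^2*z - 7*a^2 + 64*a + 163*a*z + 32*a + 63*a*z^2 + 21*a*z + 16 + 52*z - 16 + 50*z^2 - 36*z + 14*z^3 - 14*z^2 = 42*a^3 - 192*a^2 + 96*a + 14*z^3 + z^2*(63*a + 36) + z*(-119*a^2 + 184*a + 16)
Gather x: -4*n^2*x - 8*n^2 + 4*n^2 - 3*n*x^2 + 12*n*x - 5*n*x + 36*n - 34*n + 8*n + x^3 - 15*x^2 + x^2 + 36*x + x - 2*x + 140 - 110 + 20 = -4*n^2 + 10*n + x^3 + x^2*(-3*n - 14) + x*(-4*n^2 + 7*n + 35) + 50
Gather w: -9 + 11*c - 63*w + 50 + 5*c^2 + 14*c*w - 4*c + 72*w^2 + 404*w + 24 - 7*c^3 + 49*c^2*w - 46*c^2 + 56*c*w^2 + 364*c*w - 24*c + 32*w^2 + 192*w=-7*c^3 - 41*c^2 - 17*c + w^2*(56*c + 104) + w*(49*c^2 + 378*c + 533) + 65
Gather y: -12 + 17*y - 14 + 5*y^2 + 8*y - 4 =5*y^2 + 25*y - 30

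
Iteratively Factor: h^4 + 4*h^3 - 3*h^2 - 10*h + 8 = (h - 1)*(h^3 + 5*h^2 + 2*h - 8) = (h - 1)*(h + 4)*(h^2 + h - 2) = (h - 1)*(h + 2)*(h + 4)*(h - 1)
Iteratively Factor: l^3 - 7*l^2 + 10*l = (l - 5)*(l^2 - 2*l) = l*(l - 5)*(l - 2)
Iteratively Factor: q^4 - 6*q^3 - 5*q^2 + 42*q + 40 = (q + 1)*(q^3 - 7*q^2 + 2*q + 40) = (q - 5)*(q + 1)*(q^2 - 2*q - 8) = (q - 5)*(q + 1)*(q + 2)*(q - 4)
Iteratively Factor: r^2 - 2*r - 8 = (r + 2)*(r - 4)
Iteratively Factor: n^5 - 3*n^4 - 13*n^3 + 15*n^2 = (n - 5)*(n^4 + 2*n^3 - 3*n^2) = (n - 5)*(n + 3)*(n^3 - n^2) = n*(n - 5)*(n + 3)*(n^2 - n) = n^2*(n - 5)*(n + 3)*(n - 1)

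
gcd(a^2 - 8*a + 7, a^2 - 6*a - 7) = a - 7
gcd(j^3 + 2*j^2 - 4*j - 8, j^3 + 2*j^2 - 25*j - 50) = j + 2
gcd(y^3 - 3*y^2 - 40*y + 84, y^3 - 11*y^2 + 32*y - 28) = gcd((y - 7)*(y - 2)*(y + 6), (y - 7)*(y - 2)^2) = y^2 - 9*y + 14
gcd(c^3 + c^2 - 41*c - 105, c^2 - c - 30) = c + 5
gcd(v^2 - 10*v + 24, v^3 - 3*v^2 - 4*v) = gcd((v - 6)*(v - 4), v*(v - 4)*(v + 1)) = v - 4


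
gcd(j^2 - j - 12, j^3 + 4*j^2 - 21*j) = 1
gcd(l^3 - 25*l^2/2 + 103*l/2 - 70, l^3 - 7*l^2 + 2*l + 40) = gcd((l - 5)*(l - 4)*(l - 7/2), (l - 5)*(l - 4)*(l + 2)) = l^2 - 9*l + 20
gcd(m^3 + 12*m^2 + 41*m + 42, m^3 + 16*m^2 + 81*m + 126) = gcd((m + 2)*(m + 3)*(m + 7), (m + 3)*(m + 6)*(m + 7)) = m^2 + 10*m + 21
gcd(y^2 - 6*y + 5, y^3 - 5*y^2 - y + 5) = y^2 - 6*y + 5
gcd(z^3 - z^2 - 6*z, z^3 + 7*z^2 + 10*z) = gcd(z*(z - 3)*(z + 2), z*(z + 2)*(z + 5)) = z^2 + 2*z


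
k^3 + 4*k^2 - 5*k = k*(k - 1)*(k + 5)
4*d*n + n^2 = n*(4*d + n)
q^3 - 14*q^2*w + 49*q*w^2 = q*(q - 7*w)^2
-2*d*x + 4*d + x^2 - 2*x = (-2*d + x)*(x - 2)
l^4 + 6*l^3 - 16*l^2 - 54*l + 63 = (l - 3)*(l - 1)*(l + 3)*(l + 7)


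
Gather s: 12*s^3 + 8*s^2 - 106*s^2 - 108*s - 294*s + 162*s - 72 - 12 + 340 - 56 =12*s^3 - 98*s^2 - 240*s + 200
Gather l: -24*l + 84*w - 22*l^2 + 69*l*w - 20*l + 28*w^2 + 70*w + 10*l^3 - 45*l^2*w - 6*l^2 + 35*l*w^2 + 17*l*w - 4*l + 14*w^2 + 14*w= 10*l^3 + l^2*(-45*w - 28) + l*(35*w^2 + 86*w - 48) + 42*w^2 + 168*w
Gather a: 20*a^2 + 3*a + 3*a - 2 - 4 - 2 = 20*a^2 + 6*a - 8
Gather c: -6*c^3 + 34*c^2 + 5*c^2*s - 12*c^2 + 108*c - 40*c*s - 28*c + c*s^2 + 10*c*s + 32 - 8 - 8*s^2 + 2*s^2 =-6*c^3 + c^2*(5*s + 22) + c*(s^2 - 30*s + 80) - 6*s^2 + 24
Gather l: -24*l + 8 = 8 - 24*l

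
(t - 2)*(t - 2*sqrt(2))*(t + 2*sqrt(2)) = t^3 - 2*t^2 - 8*t + 16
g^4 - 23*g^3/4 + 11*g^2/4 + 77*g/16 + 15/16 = (g - 5)*(g - 3/2)*(g + 1/4)*(g + 1/2)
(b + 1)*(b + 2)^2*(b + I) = b^4 + 5*b^3 + I*b^3 + 8*b^2 + 5*I*b^2 + 4*b + 8*I*b + 4*I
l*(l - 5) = l^2 - 5*l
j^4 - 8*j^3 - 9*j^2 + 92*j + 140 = (j - 7)*(j - 5)*(j + 2)^2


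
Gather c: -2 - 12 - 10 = -24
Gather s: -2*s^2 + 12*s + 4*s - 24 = -2*s^2 + 16*s - 24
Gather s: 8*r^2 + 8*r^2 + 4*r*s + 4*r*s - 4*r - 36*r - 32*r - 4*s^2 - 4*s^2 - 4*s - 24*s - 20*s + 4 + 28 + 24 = 16*r^2 - 72*r - 8*s^2 + s*(8*r - 48) + 56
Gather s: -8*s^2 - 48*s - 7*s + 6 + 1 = -8*s^2 - 55*s + 7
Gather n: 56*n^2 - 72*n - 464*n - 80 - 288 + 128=56*n^2 - 536*n - 240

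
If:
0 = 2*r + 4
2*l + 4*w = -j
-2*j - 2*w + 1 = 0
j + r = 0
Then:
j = 2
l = 2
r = -2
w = -3/2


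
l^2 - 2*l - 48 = (l - 8)*(l + 6)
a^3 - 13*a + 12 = (a - 3)*(a - 1)*(a + 4)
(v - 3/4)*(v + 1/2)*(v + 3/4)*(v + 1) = v^4 + 3*v^3/2 - v^2/16 - 27*v/32 - 9/32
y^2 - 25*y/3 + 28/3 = (y - 7)*(y - 4/3)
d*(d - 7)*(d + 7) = d^3 - 49*d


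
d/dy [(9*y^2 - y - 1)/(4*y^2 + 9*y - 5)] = (85*y^2 - 82*y + 14)/(16*y^4 + 72*y^3 + 41*y^2 - 90*y + 25)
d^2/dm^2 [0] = 0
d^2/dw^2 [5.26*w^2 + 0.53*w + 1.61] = 10.5200000000000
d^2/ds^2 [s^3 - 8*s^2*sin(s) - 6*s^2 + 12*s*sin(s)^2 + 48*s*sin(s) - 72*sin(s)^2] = 8*s^2*sin(s) - 48*s*sin(s) - 32*s*cos(s) + 24*s*cos(2*s) + 6*s - 16*sin(s) + 24*sin(2*s) + 96*cos(s) - 144*cos(2*s) - 12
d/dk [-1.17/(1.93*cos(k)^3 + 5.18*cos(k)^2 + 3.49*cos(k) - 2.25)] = (6.7743*sin(k)^2 - 12.1212*cos(k) - 10.8576)*sin(k)/(1.93*cos(k)^3 + 5.18*cos(k)^2 + 3.49*cos(k) - 2.25)^2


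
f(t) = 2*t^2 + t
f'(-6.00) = -23.00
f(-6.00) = 66.00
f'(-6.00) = -23.00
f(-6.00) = 66.00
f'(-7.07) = -27.28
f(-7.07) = 92.90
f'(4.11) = 17.44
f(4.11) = 37.89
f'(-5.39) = -20.56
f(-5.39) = 52.71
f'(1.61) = 7.44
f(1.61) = 6.79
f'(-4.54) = -17.16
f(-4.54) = 36.68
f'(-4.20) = -15.80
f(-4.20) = 31.08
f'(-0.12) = 0.52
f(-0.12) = -0.09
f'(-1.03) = -3.12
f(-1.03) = 1.09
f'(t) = 4*t + 1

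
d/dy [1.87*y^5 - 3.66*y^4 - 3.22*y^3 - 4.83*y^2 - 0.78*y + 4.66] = 9.35*y^4 - 14.64*y^3 - 9.66*y^2 - 9.66*y - 0.78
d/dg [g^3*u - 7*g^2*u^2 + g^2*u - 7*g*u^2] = u*(3*g^2 - 14*g*u + 2*g - 7*u)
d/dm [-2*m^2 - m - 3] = -4*m - 1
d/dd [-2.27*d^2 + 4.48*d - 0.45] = 4.48 - 4.54*d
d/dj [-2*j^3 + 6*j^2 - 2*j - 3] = -6*j^2 + 12*j - 2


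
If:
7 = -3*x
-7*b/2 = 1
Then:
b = -2/7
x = -7/3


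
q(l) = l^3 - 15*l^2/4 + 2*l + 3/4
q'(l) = 3*l^2 - 15*l/2 + 2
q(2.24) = -2.35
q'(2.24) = 0.25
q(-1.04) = -6.51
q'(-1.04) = 13.04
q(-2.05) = -27.72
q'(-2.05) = 29.98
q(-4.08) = -137.75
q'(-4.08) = 82.54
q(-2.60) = -47.38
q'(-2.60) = 41.78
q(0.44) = 0.99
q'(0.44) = -0.72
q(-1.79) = -20.58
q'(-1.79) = 25.04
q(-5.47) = -286.06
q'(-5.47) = 132.79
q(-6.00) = -362.25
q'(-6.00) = 155.00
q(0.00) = 0.75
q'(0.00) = 2.00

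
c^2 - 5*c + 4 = (c - 4)*(c - 1)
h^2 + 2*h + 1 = (h + 1)^2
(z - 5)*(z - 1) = z^2 - 6*z + 5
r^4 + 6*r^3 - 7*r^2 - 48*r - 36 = (r - 3)*(r + 1)*(r + 2)*(r + 6)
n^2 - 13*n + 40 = (n - 8)*(n - 5)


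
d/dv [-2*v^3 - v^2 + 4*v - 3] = -6*v^2 - 2*v + 4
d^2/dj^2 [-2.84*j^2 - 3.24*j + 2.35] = -5.68000000000000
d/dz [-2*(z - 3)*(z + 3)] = -4*z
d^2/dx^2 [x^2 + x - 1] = 2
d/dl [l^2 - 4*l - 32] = 2*l - 4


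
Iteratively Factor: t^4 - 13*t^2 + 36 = (t - 2)*(t^3 + 2*t^2 - 9*t - 18) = (t - 2)*(t + 3)*(t^2 - t - 6) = (t - 2)*(t + 2)*(t + 3)*(t - 3)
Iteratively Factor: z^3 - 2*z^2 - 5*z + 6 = (z - 3)*(z^2 + z - 2) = (z - 3)*(z + 2)*(z - 1)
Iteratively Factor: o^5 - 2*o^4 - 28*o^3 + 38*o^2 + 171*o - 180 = (o - 1)*(o^4 - o^3 - 29*o^2 + 9*o + 180) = (o - 1)*(o + 3)*(o^3 - 4*o^2 - 17*o + 60) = (o - 5)*(o - 1)*(o + 3)*(o^2 + o - 12) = (o - 5)*(o - 3)*(o - 1)*(o + 3)*(o + 4)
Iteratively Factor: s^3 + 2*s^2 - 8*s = (s - 2)*(s^2 + 4*s) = s*(s - 2)*(s + 4)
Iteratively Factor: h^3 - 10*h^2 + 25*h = (h)*(h^2 - 10*h + 25) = h*(h - 5)*(h - 5)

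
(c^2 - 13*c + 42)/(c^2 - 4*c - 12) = (c - 7)/(c + 2)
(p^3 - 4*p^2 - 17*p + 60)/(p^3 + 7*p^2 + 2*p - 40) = (p^2 - 8*p + 15)/(p^2 + 3*p - 10)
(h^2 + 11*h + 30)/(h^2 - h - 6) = (h^2 + 11*h + 30)/(h^2 - h - 6)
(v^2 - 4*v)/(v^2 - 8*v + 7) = v*(v - 4)/(v^2 - 8*v + 7)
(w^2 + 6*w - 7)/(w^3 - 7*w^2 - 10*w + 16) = (w + 7)/(w^2 - 6*w - 16)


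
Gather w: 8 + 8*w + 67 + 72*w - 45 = 80*w + 30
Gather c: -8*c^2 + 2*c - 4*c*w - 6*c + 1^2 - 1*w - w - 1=-8*c^2 + c*(-4*w - 4) - 2*w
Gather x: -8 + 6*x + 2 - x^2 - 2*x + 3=-x^2 + 4*x - 3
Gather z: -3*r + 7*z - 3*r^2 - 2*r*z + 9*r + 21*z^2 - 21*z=-3*r^2 + 6*r + 21*z^2 + z*(-2*r - 14)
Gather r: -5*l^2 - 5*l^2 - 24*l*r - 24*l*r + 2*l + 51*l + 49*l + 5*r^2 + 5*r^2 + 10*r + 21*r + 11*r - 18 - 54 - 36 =-10*l^2 + 102*l + 10*r^2 + r*(42 - 48*l) - 108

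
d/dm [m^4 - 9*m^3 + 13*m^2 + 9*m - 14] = 4*m^3 - 27*m^2 + 26*m + 9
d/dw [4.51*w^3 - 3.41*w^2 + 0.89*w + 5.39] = 13.53*w^2 - 6.82*w + 0.89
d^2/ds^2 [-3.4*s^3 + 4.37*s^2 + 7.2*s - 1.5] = 8.74 - 20.4*s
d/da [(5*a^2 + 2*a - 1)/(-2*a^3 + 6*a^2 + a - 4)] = (10*a^4 + 8*a^3 - 13*a^2 - 28*a - 7)/(4*a^6 - 24*a^5 + 32*a^4 + 28*a^3 - 47*a^2 - 8*a + 16)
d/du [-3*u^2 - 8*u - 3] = -6*u - 8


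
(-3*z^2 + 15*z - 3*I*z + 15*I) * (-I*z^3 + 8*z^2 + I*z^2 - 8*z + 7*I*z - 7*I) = 3*I*z^5 - 27*z^4 - 18*I*z^4 + 162*z^3 - 30*I*z^3 - 114*z^2 + 270*I*z^2 - 126*z - 225*I*z + 105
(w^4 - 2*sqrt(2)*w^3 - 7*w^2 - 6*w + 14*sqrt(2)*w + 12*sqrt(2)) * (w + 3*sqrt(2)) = w^5 + sqrt(2)*w^4 - 19*w^3 - 7*sqrt(2)*w^2 - 6*w^2 - 6*sqrt(2)*w + 84*w + 72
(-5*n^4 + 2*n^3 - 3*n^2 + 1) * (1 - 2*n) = 10*n^5 - 9*n^4 + 8*n^3 - 3*n^2 - 2*n + 1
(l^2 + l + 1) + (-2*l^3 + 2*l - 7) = -2*l^3 + l^2 + 3*l - 6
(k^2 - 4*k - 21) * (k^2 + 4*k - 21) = k^4 - 58*k^2 + 441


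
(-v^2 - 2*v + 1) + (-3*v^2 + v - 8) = -4*v^2 - v - 7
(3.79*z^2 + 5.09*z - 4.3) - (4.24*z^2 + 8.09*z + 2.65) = -0.45*z^2 - 3.0*z - 6.95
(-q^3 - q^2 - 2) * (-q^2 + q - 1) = q^5 + 3*q^2 - 2*q + 2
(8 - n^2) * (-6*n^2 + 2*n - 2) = 6*n^4 - 2*n^3 - 46*n^2 + 16*n - 16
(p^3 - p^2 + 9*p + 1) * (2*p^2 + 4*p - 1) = 2*p^5 + 2*p^4 + 13*p^3 + 39*p^2 - 5*p - 1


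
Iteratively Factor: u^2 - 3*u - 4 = (u + 1)*(u - 4)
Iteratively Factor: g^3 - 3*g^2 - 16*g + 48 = (g - 4)*(g^2 + g - 12) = (g - 4)*(g - 3)*(g + 4)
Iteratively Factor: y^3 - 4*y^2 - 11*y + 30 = (y + 3)*(y^2 - 7*y + 10) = (y - 5)*(y + 3)*(y - 2)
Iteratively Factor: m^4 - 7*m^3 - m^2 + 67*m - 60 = (m - 4)*(m^3 - 3*m^2 - 13*m + 15) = (m - 4)*(m - 1)*(m^2 - 2*m - 15) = (m - 5)*(m - 4)*(m - 1)*(m + 3)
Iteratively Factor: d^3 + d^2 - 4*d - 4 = (d + 1)*(d^2 - 4) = (d - 2)*(d + 1)*(d + 2)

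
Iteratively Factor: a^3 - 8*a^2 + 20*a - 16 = (a - 2)*(a^2 - 6*a + 8) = (a - 4)*(a - 2)*(a - 2)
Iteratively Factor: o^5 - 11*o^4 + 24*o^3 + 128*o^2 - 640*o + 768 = (o - 3)*(o^4 - 8*o^3 + 128*o - 256) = (o - 4)*(o - 3)*(o^3 - 4*o^2 - 16*o + 64) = (o - 4)^2*(o - 3)*(o^2 - 16) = (o - 4)^2*(o - 3)*(o + 4)*(o - 4)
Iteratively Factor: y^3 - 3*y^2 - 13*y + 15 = (y - 1)*(y^2 - 2*y - 15) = (y - 1)*(y + 3)*(y - 5)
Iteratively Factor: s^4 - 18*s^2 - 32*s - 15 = (s - 5)*(s^3 + 5*s^2 + 7*s + 3) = (s - 5)*(s + 3)*(s^2 + 2*s + 1) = (s - 5)*(s + 1)*(s + 3)*(s + 1)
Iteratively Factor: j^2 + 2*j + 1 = (j + 1)*(j + 1)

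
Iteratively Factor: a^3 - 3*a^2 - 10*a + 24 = (a + 3)*(a^2 - 6*a + 8) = (a - 2)*(a + 3)*(a - 4)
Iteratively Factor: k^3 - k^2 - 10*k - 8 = (k + 1)*(k^2 - 2*k - 8) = (k + 1)*(k + 2)*(k - 4)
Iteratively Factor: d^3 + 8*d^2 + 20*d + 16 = (d + 2)*(d^2 + 6*d + 8) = (d + 2)*(d + 4)*(d + 2)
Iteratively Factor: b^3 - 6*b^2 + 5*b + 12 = (b - 3)*(b^2 - 3*b - 4) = (b - 4)*(b - 3)*(b + 1)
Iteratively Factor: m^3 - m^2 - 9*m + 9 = (m - 3)*(m^2 + 2*m - 3) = (m - 3)*(m + 3)*(m - 1)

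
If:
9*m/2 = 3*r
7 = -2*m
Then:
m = -7/2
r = -21/4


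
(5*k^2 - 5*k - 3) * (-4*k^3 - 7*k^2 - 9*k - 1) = -20*k^5 - 15*k^4 + 2*k^3 + 61*k^2 + 32*k + 3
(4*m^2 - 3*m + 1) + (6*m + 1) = 4*m^2 + 3*m + 2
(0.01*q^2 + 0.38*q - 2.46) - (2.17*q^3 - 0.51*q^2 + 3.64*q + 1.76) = -2.17*q^3 + 0.52*q^2 - 3.26*q - 4.22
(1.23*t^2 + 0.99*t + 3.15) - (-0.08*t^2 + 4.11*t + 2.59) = 1.31*t^2 - 3.12*t + 0.56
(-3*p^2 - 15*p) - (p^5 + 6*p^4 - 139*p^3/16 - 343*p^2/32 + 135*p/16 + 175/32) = -p^5 - 6*p^4 + 139*p^3/16 + 247*p^2/32 - 375*p/16 - 175/32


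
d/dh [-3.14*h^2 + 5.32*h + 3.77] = 5.32 - 6.28*h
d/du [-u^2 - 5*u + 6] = -2*u - 5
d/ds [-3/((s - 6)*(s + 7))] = 3*(2*s + 1)/((s - 6)^2*(s + 7)^2)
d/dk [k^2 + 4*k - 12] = 2*k + 4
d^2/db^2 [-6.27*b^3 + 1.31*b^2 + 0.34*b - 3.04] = 2.62 - 37.62*b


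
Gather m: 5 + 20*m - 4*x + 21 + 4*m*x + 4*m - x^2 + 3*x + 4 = m*(4*x + 24) - x^2 - x + 30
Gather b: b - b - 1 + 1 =0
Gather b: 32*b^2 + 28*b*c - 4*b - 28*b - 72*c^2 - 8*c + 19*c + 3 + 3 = 32*b^2 + b*(28*c - 32) - 72*c^2 + 11*c + 6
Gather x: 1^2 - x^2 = 1 - x^2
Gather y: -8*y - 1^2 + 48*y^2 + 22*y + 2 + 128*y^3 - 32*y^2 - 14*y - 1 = 128*y^3 + 16*y^2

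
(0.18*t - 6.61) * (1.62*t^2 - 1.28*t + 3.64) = 0.2916*t^3 - 10.9386*t^2 + 9.116*t - 24.0604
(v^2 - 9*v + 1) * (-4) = -4*v^2 + 36*v - 4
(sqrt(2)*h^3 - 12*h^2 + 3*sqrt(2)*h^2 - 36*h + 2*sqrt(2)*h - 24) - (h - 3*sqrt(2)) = sqrt(2)*h^3 - 12*h^2 + 3*sqrt(2)*h^2 - 37*h + 2*sqrt(2)*h - 24 + 3*sqrt(2)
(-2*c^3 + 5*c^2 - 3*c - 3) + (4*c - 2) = -2*c^3 + 5*c^2 + c - 5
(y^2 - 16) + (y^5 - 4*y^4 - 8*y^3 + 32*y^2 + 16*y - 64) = y^5 - 4*y^4 - 8*y^3 + 33*y^2 + 16*y - 80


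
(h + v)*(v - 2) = h*v - 2*h + v^2 - 2*v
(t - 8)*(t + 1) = t^2 - 7*t - 8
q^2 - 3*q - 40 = (q - 8)*(q + 5)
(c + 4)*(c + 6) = c^2 + 10*c + 24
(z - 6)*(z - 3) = z^2 - 9*z + 18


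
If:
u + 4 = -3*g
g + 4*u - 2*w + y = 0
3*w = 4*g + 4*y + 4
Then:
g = -5*y/41 - 56/41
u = 15*y/41 + 4/41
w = 48*y/41 - 20/41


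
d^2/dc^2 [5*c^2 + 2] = 10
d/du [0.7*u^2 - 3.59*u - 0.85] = 1.4*u - 3.59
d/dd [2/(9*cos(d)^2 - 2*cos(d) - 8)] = 4*(9*cos(d) - 1)*sin(d)/(-9*cos(d)^2 + 2*cos(d) + 8)^2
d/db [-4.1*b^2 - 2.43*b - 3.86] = -8.2*b - 2.43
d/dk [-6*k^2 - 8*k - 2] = -12*k - 8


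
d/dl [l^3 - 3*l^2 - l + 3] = 3*l^2 - 6*l - 1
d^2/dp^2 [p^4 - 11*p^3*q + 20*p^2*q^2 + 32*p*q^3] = 12*p^2 - 66*p*q + 40*q^2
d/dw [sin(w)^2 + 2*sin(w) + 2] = 2*(sin(w) + 1)*cos(w)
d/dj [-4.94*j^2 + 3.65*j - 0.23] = 3.65 - 9.88*j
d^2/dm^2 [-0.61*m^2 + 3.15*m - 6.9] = -1.22000000000000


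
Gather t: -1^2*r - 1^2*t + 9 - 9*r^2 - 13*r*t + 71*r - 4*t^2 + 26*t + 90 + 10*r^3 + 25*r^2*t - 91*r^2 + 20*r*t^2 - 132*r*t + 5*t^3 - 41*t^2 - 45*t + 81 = 10*r^3 - 100*r^2 + 70*r + 5*t^3 + t^2*(20*r - 45) + t*(25*r^2 - 145*r - 20) + 180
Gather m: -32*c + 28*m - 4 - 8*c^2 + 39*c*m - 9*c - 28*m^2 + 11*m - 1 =-8*c^2 - 41*c - 28*m^2 + m*(39*c + 39) - 5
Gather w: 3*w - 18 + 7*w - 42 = 10*w - 60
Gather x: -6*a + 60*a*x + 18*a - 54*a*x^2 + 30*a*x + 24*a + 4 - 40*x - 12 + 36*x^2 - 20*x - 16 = 36*a + x^2*(36 - 54*a) + x*(90*a - 60) - 24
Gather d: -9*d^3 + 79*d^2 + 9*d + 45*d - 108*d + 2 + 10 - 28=-9*d^3 + 79*d^2 - 54*d - 16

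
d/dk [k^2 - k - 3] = 2*k - 1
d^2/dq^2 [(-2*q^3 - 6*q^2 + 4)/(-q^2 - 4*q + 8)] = 24*(2*q^3 - 5*q^2 + 28*q + 24)/(q^6 + 12*q^5 + 24*q^4 - 128*q^3 - 192*q^2 + 768*q - 512)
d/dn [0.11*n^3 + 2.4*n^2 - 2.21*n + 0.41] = 0.33*n^2 + 4.8*n - 2.21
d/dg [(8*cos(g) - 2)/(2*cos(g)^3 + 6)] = (8*cos(g)^3 - 3*cos(g)^2 - 12)*sin(g)/(cos(g)^6 + 6*cos(g)^3 + 9)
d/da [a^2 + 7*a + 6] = 2*a + 7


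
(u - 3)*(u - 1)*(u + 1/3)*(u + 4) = u^4 + u^3/3 - 13*u^2 + 23*u/3 + 4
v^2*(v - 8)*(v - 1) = v^4 - 9*v^3 + 8*v^2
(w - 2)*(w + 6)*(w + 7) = w^3 + 11*w^2 + 16*w - 84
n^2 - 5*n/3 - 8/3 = (n - 8/3)*(n + 1)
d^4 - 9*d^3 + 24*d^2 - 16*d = d*(d - 4)^2*(d - 1)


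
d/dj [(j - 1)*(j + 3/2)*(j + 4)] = 3*j^2 + 9*j + 1/2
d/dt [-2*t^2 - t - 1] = -4*t - 1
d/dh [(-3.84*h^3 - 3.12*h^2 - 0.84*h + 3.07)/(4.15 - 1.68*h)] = (12.9024*h^3 - 42.5664*h^2 - 25.896*h + 1.6716)/(2.8224*h^2 - 13.944*h + 17.2225)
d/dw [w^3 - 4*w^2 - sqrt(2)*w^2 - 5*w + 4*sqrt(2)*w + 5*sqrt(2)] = 3*w^2 - 8*w - 2*sqrt(2)*w - 5 + 4*sqrt(2)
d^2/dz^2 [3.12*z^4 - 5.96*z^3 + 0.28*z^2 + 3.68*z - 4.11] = 37.44*z^2 - 35.76*z + 0.56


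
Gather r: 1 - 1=0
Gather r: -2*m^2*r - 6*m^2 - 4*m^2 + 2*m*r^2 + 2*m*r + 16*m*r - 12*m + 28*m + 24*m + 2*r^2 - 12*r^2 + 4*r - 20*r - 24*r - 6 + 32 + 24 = -10*m^2 + 40*m + r^2*(2*m - 10) + r*(-2*m^2 + 18*m - 40) + 50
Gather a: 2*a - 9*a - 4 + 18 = 14 - 7*a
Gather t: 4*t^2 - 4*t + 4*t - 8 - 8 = 4*t^2 - 16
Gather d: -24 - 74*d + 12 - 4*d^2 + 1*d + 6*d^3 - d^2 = 6*d^3 - 5*d^2 - 73*d - 12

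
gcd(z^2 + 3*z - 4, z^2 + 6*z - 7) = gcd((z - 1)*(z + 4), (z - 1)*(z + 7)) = z - 1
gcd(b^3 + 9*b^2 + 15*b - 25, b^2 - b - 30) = b + 5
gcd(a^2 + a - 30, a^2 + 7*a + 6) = a + 6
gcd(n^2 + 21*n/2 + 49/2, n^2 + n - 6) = 1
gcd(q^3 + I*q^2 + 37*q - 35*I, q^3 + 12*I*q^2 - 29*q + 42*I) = q^2 + 6*I*q + 7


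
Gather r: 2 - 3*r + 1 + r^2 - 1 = r^2 - 3*r + 2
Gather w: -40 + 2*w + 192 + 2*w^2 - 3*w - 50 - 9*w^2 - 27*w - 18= -7*w^2 - 28*w + 84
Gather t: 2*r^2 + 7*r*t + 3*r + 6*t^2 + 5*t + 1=2*r^2 + 3*r + 6*t^2 + t*(7*r + 5) + 1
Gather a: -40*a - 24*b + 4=-40*a - 24*b + 4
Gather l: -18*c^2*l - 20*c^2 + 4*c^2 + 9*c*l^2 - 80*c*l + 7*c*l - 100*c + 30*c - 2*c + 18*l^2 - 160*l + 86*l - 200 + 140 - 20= -16*c^2 - 72*c + l^2*(9*c + 18) + l*(-18*c^2 - 73*c - 74) - 80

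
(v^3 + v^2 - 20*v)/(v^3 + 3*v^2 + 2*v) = (v^2 + v - 20)/(v^2 + 3*v + 2)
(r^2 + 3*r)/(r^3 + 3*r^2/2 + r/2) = 2*(r + 3)/(2*r^2 + 3*r + 1)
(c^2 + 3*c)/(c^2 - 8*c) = (c + 3)/(c - 8)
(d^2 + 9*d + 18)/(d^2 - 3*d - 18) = (d + 6)/(d - 6)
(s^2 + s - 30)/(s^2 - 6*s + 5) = (s + 6)/(s - 1)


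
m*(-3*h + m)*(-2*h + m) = 6*h^2*m - 5*h*m^2 + m^3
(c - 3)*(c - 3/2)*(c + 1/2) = c^3 - 4*c^2 + 9*c/4 + 9/4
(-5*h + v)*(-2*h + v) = 10*h^2 - 7*h*v + v^2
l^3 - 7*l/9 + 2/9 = (l - 2/3)*(l - 1/3)*(l + 1)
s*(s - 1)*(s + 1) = s^3 - s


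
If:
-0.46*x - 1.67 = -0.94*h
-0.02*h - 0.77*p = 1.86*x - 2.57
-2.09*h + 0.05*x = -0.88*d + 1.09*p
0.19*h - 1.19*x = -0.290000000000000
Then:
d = 7.21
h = 2.06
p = 1.90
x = 0.57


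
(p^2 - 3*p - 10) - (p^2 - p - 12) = 2 - 2*p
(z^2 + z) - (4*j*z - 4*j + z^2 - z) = -4*j*z + 4*j + 2*z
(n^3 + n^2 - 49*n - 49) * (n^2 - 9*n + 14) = n^5 - 8*n^4 - 44*n^3 + 406*n^2 - 245*n - 686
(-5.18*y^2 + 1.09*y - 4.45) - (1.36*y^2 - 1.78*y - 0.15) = -6.54*y^2 + 2.87*y - 4.3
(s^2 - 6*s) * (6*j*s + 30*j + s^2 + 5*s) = 6*j*s^3 - 6*j*s^2 - 180*j*s + s^4 - s^3 - 30*s^2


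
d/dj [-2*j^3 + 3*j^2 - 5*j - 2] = -6*j^2 + 6*j - 5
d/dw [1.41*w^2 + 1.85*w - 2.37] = 2.82*w + 1.85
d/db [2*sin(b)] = 2*cos(b)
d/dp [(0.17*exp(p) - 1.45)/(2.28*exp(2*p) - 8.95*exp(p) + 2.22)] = (-0.3876*exp(2*p) + 6.612*exp(p) - 12.6001)*exp(p)/(5.1984*exp(4*p) - 40.812*exp(3*p) + 90.2257*exp(2*p) - 39.738*exp(p) + 4.9284)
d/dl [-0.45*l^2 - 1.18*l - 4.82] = -0.9*l - 1.18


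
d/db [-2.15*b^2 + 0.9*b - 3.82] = 0.9 - 4.3*b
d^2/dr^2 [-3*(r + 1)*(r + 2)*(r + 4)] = -18*r - 42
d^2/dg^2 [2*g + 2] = 0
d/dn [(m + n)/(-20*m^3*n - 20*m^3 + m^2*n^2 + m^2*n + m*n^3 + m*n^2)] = (-20*m^2*n - 20*m^2 + m*n^2 + m*n + n^3 + n^2 - (m + n)*(-20*m^2 + 2*m*n + m + 3*n^2 + 2*n))/(m*(-20*m^2*n - 20*m^2 + m*n^2 + m*n + n^3 + n^2)^2)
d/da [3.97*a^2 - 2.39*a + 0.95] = 7.94*a - 2.39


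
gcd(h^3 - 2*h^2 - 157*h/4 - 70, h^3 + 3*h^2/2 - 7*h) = h + 7/2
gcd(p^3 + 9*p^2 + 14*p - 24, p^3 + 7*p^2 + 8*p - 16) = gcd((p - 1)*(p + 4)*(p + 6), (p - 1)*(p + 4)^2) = p^2 + 3*p - 4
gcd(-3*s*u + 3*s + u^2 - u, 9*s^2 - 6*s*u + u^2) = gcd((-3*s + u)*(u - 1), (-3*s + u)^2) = 3*s - u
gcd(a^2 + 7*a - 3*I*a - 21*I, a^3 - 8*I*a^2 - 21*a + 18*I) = a - 3*I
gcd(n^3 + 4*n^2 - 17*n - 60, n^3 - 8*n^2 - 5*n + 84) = n^2 - n - 12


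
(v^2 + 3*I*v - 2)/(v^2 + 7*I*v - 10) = (v + I)/(v + 5*I)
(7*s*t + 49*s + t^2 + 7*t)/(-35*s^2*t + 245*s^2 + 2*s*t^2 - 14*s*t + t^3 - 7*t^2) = (-t - 7)/(5*s*t - 35*s - t^2 + 7*t)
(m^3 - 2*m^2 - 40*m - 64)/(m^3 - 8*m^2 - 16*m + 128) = (m + 2)/(m - 4)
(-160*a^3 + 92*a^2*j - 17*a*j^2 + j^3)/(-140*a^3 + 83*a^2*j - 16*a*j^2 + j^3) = (8*a - j)/(7*a - j)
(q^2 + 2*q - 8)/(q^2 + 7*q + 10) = (q^2 + 2*q - 8)/(q^2 + 7*q + 10)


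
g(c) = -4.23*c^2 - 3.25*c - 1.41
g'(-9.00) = 72.89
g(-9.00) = -314.79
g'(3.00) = -28.63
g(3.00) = -49.23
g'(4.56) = -41.83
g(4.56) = -104.19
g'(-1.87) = 12.57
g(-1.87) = -10.12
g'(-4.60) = 35.67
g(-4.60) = -75.97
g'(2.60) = -25.25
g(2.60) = -38.45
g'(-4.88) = 38.03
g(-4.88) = -86.28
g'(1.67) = -17.38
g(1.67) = -18.63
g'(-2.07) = 14.26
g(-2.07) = -12.81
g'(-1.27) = 7.49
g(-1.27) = -4.11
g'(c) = -8.46*c - 3.25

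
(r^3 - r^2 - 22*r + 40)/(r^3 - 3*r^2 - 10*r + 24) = (r + 5)/(r + 3)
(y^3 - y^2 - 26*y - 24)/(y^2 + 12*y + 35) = (y^3 - y^2 - 26*y - 24)/(y^2 + 12*y + 35)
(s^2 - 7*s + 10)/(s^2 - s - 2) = (s - 5)/(s + 1)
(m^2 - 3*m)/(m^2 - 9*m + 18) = m/(m - 6)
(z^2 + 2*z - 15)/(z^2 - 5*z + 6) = (z + 5)/(z - 2)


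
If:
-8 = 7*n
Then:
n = -8/7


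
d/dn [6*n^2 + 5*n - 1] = 12*n + 5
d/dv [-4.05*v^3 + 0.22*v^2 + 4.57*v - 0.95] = -12.15*v^2 + 0.44*v + 4.57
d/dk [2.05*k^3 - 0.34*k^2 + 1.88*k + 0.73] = 6.15*k^2 - 0.68*k + 1.88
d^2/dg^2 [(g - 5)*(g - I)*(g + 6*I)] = 6*g - 10 + 10*I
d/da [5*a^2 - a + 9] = 10*a - 1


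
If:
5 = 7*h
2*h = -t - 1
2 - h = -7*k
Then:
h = 5/7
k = -9/49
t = -17/7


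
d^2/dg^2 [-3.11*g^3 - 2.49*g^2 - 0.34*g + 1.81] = -18.66*g - 4.98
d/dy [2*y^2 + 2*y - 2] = 4*y + 2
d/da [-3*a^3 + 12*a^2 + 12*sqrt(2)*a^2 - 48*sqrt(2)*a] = -9*a^2 + 24*a + 24*sqrt(2)*a - 48*sqrt(2)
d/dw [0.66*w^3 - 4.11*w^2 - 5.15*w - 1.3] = 1.98*w^2 - 8.22*w - 5.15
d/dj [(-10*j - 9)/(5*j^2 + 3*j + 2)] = (50*j^2 + 90*j + 7)/(25*j^4 + 30*j^3 + 29*j^2 + 12*j + 4)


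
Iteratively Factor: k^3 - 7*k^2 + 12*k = (k - 3)*(k^2 - 4*k) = k*(k - 3)*(k - 4)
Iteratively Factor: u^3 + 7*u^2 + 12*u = (u)*(u^2 + 7*u + 12) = u*(u + 3)*(u + 4)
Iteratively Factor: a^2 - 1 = (a + 1)*(a - 1)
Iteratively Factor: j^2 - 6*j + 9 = (j - 3)*(j - 3)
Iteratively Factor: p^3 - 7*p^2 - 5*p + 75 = (p - 5)*(p^2 - 2*p - 15) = (p - 5)^2*(p + 3)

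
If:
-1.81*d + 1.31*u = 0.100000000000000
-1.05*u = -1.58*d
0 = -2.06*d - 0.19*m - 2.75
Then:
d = 0.62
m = -21.20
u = 0.93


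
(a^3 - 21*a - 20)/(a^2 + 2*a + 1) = (a^2 - a - 20)/(a + 1)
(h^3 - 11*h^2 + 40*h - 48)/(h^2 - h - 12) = (h^2 - 7*h + 12)/(h + 3)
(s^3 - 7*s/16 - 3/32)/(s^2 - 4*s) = (32*s^3 - 14*s - 3)/(32*s*(s - 4))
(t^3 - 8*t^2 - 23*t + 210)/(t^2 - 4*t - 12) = (t^2 - 2*t - 35)/(t + 2)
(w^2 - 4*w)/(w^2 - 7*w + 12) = w/(w - 3)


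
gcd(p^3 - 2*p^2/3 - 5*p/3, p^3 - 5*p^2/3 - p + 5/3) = p^2 - 2*p/3 - 5/3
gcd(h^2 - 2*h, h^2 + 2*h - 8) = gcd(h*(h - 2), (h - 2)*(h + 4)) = h - 2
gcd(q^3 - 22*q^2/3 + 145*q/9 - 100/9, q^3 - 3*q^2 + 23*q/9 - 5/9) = q - 5/3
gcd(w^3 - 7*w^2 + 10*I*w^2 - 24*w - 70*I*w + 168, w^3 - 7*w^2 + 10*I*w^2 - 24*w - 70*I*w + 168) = w^3 + w^2*(-7 + 10*I) + w*(-24 - 70*I) + 168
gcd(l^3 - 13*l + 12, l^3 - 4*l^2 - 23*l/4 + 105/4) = l - 3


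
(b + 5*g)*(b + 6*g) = b^2 + 11*b*g + 30*g^2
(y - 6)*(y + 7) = y^2 + y - 42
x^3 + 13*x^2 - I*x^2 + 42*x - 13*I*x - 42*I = (x + 6)*(x + 7)*(x - I)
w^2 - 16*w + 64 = (w - 8)^2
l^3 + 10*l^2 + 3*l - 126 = (l - 3)*(l + 6)*(l + 7)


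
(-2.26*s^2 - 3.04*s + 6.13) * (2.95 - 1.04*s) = 2.3504*s^3 - 3.5054*s^2 - 15.3432*s + 18.0835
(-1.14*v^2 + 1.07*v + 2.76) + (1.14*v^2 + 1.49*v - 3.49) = 2.56*v - 0.73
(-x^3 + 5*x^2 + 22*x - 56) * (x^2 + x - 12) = -x^5 + 4*x^4 + 39*x^3 - 94*x^2 - 320*x + 672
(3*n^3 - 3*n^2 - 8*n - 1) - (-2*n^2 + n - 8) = 3*n^3 - n^2 - 9*n + 7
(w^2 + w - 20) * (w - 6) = w^3 - 5*w^2 - 26*w + 120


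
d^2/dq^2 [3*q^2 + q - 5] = 6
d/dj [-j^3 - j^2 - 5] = j*(-3*j - 2)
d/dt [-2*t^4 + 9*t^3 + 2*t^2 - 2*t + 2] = -8*t^3 + 27*t^2 + 4*t - 2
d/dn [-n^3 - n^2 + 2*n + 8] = -3*n^2 - 2*n + 2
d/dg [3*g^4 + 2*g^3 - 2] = g^2*(12*g + 6)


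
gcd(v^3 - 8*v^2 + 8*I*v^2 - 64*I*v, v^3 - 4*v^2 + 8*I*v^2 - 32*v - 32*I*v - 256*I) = v^2 + v*(-8 + 8*I) - 64*I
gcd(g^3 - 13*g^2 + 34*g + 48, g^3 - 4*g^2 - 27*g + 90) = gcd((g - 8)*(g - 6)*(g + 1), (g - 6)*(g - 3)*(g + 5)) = g - 6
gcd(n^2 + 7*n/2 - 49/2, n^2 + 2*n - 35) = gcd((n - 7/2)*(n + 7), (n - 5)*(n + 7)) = n + 7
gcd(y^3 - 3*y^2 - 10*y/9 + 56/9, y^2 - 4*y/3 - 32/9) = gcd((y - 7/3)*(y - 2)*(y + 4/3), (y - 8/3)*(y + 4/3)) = y + 4/3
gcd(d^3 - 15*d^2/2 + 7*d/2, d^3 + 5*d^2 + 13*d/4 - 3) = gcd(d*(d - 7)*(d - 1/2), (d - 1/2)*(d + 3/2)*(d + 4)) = d - 1/2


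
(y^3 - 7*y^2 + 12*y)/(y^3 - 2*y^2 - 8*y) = (y - 3)/(y + 2)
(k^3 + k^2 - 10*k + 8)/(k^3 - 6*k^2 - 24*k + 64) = (k - 1)/(k - 8)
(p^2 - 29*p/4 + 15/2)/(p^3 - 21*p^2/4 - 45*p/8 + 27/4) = 2*(4*p - 5)/(8*p^2 + 6*p - 9)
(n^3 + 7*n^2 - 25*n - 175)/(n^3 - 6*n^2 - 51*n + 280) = (n + 5)/(n - 8)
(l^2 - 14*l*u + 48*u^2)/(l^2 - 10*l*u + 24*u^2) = (-l + 8*u)/(-l + 4*u)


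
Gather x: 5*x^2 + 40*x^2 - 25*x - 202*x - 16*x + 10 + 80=45*x^2 - 243*x + 90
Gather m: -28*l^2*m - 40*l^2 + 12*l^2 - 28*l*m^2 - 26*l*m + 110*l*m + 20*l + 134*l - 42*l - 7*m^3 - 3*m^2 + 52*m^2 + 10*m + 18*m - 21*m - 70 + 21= -28*l^2 + 112*l - 7*m^3 + m^2*(49 - 28*l) + m*(-28*l^2 + 84*l + 7) - 49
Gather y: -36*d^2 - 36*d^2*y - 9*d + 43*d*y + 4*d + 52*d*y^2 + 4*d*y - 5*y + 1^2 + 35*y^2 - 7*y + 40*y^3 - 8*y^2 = -36*d^2 - 5*d + 40*y^3 + y^2*(52*d + 27) + y*(-36*d^2 + 47*d - 12) + 1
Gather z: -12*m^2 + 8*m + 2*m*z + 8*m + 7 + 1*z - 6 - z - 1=-12*m^2 + 2*m*z + 16*m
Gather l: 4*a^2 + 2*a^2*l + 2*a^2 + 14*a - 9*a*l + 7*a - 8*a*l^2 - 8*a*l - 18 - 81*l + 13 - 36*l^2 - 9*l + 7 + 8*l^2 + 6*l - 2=6*a^2 + 21*a + l^2*(-8*a - 28) + l*(2*a^2 - 17*a - 84)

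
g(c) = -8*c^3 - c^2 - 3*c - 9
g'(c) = -24*c^2 - 2*c - 3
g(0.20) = -9.70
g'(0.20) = -4.36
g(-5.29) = 1163.17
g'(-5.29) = -664.04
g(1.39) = -36.59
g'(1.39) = -52.15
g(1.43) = -38.73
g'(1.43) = -54.94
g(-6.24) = 1914.55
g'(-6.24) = -925.02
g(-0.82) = -2.80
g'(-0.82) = -17.50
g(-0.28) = -8.06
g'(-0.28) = -4.32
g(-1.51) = 20.79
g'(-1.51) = -54.70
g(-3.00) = 207.00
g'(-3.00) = -213.00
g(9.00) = -5949.00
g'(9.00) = -1965.00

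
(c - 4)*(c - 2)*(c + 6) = c^3 - 28*c + 48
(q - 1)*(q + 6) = q^2 + 5*q - 6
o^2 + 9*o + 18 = (o + 3)*(o + 6)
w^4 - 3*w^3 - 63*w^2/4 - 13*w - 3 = (w - 6)*(w + 1/2)^2*(w + 2)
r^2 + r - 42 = (r - 6)*(r + 7)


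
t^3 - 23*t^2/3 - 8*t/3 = t*(t - 8)*(t + 1/3)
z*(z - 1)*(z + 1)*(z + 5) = z^4 + 5*z^3 - z^2 - 5*z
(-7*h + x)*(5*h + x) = -35*h^2 - 2*h*x + x^2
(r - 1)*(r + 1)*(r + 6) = r^3 + 6*r^2 - r - 6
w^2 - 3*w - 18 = (w - 6)*(w + 3)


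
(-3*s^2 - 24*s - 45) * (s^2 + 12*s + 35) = -3*s^4 - 60*s^3 - 438*s^2 - 1380*s - 1575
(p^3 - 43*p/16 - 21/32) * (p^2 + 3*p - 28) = p^5 + 3*p^4 - 491*p^3/16 - 279*p^2/32 + 2345*p/32 + 147/8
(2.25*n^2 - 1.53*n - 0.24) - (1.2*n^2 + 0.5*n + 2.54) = 1.05*n^2 - 2.03*n - 2.78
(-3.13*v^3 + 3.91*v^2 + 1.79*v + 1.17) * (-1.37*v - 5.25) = 4.2881*v^4 + 11.0758*v^3 - 22.9798*v^2 - 11.0004*v - 6.1425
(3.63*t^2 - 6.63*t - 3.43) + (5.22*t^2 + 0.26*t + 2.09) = 8.85*t^2 - 6.37*t - 1.34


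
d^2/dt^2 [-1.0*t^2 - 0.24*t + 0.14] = -2.00000000000000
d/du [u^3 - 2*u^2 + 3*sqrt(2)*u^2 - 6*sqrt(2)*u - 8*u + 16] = 3*u^2 - 4*u + 6*sqrt(2)*u - 6*sqrt(2) - 8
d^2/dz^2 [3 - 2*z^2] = -4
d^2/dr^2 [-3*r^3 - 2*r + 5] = -18*r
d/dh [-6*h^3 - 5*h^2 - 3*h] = -18*h^2 - 10*h - 3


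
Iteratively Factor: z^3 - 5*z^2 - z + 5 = (z - 5)*(z^2 - 1) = (z - 5)*(z + 1)*(z - 1)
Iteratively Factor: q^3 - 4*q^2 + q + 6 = (q - 3)*(q^2 - q - 2) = (q - 3)*(q + 1)*(q - 2)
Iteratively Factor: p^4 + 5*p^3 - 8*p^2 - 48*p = (p - 3)*(p^3 + 8*p^2 + 16*p) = p*(p - 3)*(p^2 + 8*p + 16) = p*(p - 3)*(p + 4)*(p + 4)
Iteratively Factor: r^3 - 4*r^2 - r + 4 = (r - 1)*(r^2 - 3*r - 4) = (r - 4)*(r - 1)*(r + 1)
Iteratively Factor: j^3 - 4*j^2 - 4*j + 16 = (j - 2)*(j^2 - 2*j - 8) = (j - 4)*(j - 2)*(j + 2)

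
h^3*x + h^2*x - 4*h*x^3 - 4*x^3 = (h - 2*x)*(h + 2*x)*(h*x + x)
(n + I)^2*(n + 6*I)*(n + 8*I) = n^4 + 16*I*n^3 - 77*n^2 - 110*I*n + 48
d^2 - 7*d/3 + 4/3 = (d - 4/3)*(d - 1)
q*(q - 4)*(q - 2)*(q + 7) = q^4 + q^3 - 34*q^2 + 56*q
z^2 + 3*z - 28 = (z - 4)*(z + 7)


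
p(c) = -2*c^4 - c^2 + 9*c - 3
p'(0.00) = 9.00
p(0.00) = -3.00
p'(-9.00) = 5859.00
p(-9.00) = -13287.00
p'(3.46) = -329.29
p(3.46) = -270.47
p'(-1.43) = 35.25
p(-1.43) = -26.28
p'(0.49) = 7.08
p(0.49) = 1.05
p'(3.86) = -458.82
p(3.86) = -427.16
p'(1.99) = -58.02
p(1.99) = -20.41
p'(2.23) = -84.18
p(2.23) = -37.36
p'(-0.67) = 12.75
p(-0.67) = -9.88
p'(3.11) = -237.86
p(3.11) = -171.78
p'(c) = -8*c^3 - 2*c + 9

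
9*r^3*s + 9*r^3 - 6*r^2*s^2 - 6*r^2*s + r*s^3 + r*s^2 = (-3*r + s)^2*(r*s + r)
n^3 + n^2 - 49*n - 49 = (n - 7)*(n + 1)*(n + 7)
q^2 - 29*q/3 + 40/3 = (q - 8)*(q - 5/3)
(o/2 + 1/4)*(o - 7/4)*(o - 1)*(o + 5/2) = o^4/2 + o^3/8 - 21*o^2/8 + 29*o/32 + 35/32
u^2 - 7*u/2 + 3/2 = (u - 3)*(u - 1/2)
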